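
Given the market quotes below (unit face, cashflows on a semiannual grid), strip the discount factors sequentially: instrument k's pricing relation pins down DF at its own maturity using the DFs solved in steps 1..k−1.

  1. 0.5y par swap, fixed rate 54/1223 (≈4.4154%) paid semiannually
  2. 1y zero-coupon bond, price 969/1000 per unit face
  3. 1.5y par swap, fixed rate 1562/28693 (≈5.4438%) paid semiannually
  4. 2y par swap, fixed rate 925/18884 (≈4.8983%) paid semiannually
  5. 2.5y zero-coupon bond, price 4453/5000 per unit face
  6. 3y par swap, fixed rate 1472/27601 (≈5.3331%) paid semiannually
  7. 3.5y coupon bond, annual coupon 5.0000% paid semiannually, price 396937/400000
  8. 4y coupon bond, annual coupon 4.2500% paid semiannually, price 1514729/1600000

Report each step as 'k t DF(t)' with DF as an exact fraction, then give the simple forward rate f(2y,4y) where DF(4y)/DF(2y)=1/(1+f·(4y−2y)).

1 1/2 1223/1250
2 1 969/1000
3 3/2 9219/10000
4 2 363/400
5 5/2 4453/5000
6 3 533/625
7 7/2 1667/2000
8 4 1987/2500
f(2y,4y) = ((363/400)/(1987/2500) − 1)/(2) = 1127/15896 ≈ 7.0898%

step 1 [0.5y] swap r/2=27/1223: DF=(1 − 27/1223·(0))/(1+27/1223) = 1223/1250 ≈ 0.978400
step 2 [1y] zero: DF = P = 969/1000 ≈ 0.969000
step 3 [1.5y] swap r/2=781/28693: DF=(1 − 781/28693·(0.978400+0.969000))/(1+781/28693) = 9219/10000 ≈ 0.921900
step 4 [2y] swap r/2=925/37768: DF=(1 − 925/37768·(0.978400+0.969000+0.921900))/(1+925/37768) = 363/400 ≈ 0.907500
step 5 [2.5y] zero: DF = P = 4453/5000 ≈ 0.890600
step 6 [3y] swap r/2=736/27601: DF=(1 − 736/27601·(0.978400+0.969000+0.921900+0.907500+0.890600))/(1+736/27601) = 533/625 ≈ 0.852800
step 7 [3.5y] bond c/2=1/40: DF=(396937/400000 − 1/40·(0.978400+0.969000+0.921900+0.907500+0.890600+0.852800))/(1+1/40) = 1667/2000 ≈ 0.833500
step 8 [4y] bond c/2=17/800: DF=(1514729/1600000 − 17/800·(0.978400+0.969000+0.921900+0.907500+0.890600+0.852800+0.833500))/(1+17/800) = 1987/2500 ≈ 0.794800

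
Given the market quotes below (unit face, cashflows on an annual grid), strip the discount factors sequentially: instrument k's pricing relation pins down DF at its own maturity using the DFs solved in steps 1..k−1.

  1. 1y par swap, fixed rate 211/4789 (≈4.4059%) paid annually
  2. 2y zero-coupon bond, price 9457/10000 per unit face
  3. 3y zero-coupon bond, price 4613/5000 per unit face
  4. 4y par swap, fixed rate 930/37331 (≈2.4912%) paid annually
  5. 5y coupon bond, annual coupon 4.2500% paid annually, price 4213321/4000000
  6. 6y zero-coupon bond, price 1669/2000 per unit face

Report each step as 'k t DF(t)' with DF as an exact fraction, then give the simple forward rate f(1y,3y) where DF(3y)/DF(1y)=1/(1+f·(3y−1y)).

step 1 [1y] swap r/1=211/4789: DF=(1 − 211/4789·(0))/(1+211/4789) = 4789/5000 ≈ 0.957800
step 2 [2y] zero: DF = P = 9457/10000 ≈ 0.945700
step 3 [3y] zero: DF = P = 4613/5000 ≈ 0.922600
step 4 [4y] swap r/1=930/37331: DF=(1 − 930/37331·(0.957800+0.945700+0.922600))/(1+930/37331) = 907/1000 ≈ 0.907000
step 5 [5y] bond c/1=17/400: DF=(4213321/4000000 − 17/400·(0.957800+0.945700+0.922600+0.907000))/(1+17/400) = 4291/5000 ≈ 0.858200
step 6 [6y] zero: DF = P = 1669/2000 ≈ 0.834500

1 1 4789/5000
2 2 9457/10000
3 3 4613/5000
4 4 907/1000
5 5 4291/5000
6 6 1669/2000
f(1y,3y) = ((4789/5000)/(4613/5000) − 1)/(2) = 88/4613 ≈ 1.9077%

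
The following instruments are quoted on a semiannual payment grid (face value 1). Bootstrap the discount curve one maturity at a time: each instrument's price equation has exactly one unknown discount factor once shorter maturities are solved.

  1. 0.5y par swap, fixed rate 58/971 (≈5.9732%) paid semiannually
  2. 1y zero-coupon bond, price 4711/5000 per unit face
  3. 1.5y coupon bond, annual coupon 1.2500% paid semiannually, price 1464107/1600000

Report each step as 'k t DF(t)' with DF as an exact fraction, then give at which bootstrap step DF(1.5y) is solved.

1 1/2 971/1000
2 1 4711/5000
3 3/2 359/400
DF(1.5y) is solved at step 3

step 1 [0.5y] swap r/2=29/971: DF=(1 − 29/971·(0))/(1+29/971) = 971/1000 ≈ 0.971000
step 2 [1y] zero: DF = P = 4711/5000 ≈ 0.942200
step 3 [1.5y] bond c/2=1/160: DF=(1464107/1600000 − 1/160·(0.971000+0.942200))/(1+1/160) = 359/400 ≈ 0.897500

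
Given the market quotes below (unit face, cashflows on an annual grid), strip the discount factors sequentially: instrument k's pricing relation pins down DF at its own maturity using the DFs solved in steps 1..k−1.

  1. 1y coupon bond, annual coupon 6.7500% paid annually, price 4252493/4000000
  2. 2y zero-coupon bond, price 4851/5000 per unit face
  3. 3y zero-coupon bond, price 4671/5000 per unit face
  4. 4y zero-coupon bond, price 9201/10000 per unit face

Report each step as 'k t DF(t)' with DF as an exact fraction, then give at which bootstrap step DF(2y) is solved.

step 1 [1y] bond c/1=27/400: DF=(4252493/4000000 − 27/400·(0))/(1+27/400) = 9959/10000 ≈ 0.995900
step 2 [2y] zero: DF = P = 4851/5000 ≈ 0.970200
step 3 [3y] zero: DF = P = 4671/5000 ≈ 0.934200
step 4 [4y] zero: DF = P = 9201/10000 ≈ 0.920100

1 1 9959/10000
2 2 4851/5000
3 3 4671/5000
4 4 9201/10000
DF(2y) is solved at step 2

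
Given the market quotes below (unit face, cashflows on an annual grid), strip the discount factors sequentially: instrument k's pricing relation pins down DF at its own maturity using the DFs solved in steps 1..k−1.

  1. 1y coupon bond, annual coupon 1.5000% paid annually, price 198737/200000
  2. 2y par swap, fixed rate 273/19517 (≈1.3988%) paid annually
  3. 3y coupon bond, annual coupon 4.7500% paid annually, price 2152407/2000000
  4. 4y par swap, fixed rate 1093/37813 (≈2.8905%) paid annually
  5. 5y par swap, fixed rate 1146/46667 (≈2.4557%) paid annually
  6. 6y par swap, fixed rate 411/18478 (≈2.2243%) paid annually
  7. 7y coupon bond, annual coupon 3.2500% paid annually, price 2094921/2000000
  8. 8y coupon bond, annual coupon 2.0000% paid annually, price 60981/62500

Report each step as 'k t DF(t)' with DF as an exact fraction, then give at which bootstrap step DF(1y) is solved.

step 1 [1y] bond c/1=3/200: DF=(198737/200000 − 3/200·(0))/(1+3/200) = 979/1000 ≈ 0.979000
step 2 [2y] swap r/1=273/19517: DF=(1 − 273/19517·(0.979000))/(1+273/19517) = 9727/10000 ≈ 0.972700
step 3 [3y] bond c/1=19/400: DF=(2152407/2000000 − 19/400·(0.979000+0.972700))/(1+19/400) = 9389/10000 ≈ 0.938900
step 4 [4y] swap r/1=1093/37813: DF=(1 − 1093/37813·(0.979000+0.972700+0.938900))/(1+1093/37813) = 8907/10000 ≈ 0.890700
step 5 [5y] swap r/1=1146/46667: DF=(1 − 1146/46667·(0.979000+0.972700+0.938900+0.890700))/(1+1146/46667) = 4427/5000 ≈ 0.885400
step 6 [6y] swap r/1=411/18478: DF=(1 − 411/18478·(0.979000+0.972700+0.938900+0.890700+0.885400))/(1+411/18478) = 8767/10000 ≈ 0.876700
step 7 [7y] bond c/1=13/400: DF=(2094921/2000000 − 13/400·(0.979000+0.972700+0.938900+0.890700+0.885400+0.876700))/(1+13/400) = 21/25 ≈ 0.840000
step 8 [8y] bond c/1=1/50: DF=(60981/62500 − 1/50·(0.979000+0.972700+0.938900+0.890700+0.885400+0.876700+0.840000))/(1+1/50) = 4157/5000 ≈ 0.831400

1 1 979/1000
2 2 9727/10000
3 3 9389/10000
4 4 8907/10000
5 5 4427/5000
6 6 8767/10000
7 7 21/25
8 8 4157/5000
DF(1y) is solved at step 1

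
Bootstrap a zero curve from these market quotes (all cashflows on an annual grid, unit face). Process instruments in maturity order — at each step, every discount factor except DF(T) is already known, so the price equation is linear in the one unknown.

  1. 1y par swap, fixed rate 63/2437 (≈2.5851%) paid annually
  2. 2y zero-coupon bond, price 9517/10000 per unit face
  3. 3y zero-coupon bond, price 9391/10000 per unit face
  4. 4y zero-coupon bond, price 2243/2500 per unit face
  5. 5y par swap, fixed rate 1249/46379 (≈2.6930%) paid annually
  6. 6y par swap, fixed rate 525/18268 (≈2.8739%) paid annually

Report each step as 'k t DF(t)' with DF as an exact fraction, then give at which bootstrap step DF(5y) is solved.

1 1 2437/2500
2 2 9517/10000
3 3 9391/10000
4 4 2243/2500
5 5 8751/10000
6 6 337/400
DF(5y) is solved at step 5

step 1 [1y] swap r/1=63/2437: DF=(1 − 63/2437·(0))/(1+63/2437) = 2437/2500 ≈ 0.974800
step 2 [2y] zero: DF = P = 9517/10000 ≈ 0.951700
step 3 [3y] zero: DF = P = 9391/10000 ≈ 0.939100
step 4 [4y] zero: DF = P = 2243/2500 ≈ 0.897200
step 5 [5y] swap r/1=1249/46379: DF=(1 − 1249/46379·(0.974800+0.951700+0.939100+0.897200))/(1+1249/46379) = 8751/10000 ≈ 0.875100
step 6 [6y] swap r/1=525/18268: DF=(1 − 525/18268·(0.974800+0.951700+0.939100+0.897200+0.875100))/(1+525/18268) = 337/400 ≈ 0.842500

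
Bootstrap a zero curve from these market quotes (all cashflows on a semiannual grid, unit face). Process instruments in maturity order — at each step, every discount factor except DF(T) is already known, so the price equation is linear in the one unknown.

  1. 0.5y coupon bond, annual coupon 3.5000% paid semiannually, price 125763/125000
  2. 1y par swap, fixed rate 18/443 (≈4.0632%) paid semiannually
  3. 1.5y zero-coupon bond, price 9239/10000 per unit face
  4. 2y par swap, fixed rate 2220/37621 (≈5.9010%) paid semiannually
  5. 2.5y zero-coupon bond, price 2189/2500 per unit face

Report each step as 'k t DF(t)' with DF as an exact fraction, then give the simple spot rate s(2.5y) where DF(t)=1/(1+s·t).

1 1/2 618/625
2 1 2401/2500
3 3/2 9239/10000
4 2 889/1000
5 5/2 2189/2500
s(2.5y) = (1/(2189/2500) − 1)/(5/2) = 622/10945 ≈ 5.6830%

step 1 [0.5y] bond c/2=7/400: DF=(125763/125000 − 7/400·(0))/(1+7/400) = 618/625 ≈ 0.988800
step 2 [1y] swap r/2=9/443: DF=(1 − 9/443·(0.988800))/(1+9/443) = 2401/2500 ≈ 0.960400
step 3 [1.5y] zero: DF = P = 9239/10000 ≈ 0.923900
step 4 [2y] swap r/2=1110/37621: DF=(1 − 1110/37621·(0.988800+0.960400+0.923900))/(1+1110/37621) = 889/1000 ≈ 0.889000
step 5 [2.5y] zero: DF = P = 2189/2500 ≈ 0.875600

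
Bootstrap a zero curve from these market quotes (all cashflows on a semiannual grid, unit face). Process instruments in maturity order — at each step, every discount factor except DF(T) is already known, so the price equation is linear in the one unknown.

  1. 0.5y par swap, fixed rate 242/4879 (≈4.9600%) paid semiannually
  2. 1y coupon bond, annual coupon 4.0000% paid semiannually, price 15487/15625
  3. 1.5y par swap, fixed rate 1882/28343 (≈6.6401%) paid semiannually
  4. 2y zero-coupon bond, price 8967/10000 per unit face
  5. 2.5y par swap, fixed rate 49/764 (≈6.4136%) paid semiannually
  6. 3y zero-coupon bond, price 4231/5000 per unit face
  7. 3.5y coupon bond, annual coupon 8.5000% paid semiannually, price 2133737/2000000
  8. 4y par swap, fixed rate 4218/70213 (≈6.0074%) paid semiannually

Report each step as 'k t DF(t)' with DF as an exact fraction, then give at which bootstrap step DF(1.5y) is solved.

step 1 [0.5y] swap r/2=121/4879: DF=(1 − 121/4879·(0))/(1+121/4879) = 4879/5000 ≈ 0.975800
step 2 [1y] bond c/2=1/50: DF=(15487/15625 − 1/50·(0.975800))/(1+1/50) = 4763/5000 ≈ 0.952600
step 3 [1.5y] swap r/2=941/28343: DF=(1 − 941/28343·(0.975800+0.952600))/(1+941/28343) = 9059/10000 ≈ 0.905900
step 4 [2y] zero: DF = P = 8967/10000 ≈ 0.896700
step 5 [2.5y] swap r/2=49/1528: DF=(1 − 49/1528·(0.975800+0.952600+0.905900+0.896700))/(1+49/1528) = 853/1000 ≈ 0.853000
step 6 [3y] zero: DF = P = 4231/5000 ≈ 0.846200
step 7 [3.5y] bond c/2=17/400: DF=(2133737/2000000 − 17/400·(0.975800+0.952600+0.905900+0.896700+0.853000+0.846200))/(1+17/400) = 401/500 ≈ 0.802000
step 8 [4y] swap r/2=2109/70213: DF=(1 − 2109/70213·(0.975800+0.952600+0.905900+0.896700+0.853000+0.846200+0.802000))/(1+2109/70213) = 7891/10000 ≈ 0.789100

1 1/2 4879/5000
2 1 4763/5000
3 3/2 9059/10000
4 2 8967/10000
5 5/2 853/1000
6 3 4231/5000
7 7/2 401/500
8 4 7891/10000
DF(1.5y) is solved at step 3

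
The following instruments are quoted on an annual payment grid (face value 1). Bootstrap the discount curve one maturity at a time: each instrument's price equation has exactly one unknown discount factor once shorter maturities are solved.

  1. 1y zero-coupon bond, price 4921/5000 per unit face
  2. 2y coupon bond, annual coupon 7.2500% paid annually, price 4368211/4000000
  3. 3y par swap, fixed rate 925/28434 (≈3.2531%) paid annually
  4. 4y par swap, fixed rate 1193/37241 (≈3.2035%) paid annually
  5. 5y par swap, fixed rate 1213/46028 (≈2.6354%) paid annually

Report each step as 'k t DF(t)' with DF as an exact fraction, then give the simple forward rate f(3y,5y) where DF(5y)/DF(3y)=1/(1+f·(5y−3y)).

1 1 4921/5000
2 2 9517/10000
3 3 363/400
4 4 8807/10000
5 5 8787/10000
f(3y,5y) = ((363/400)/(8787/10000) − 1)/(2) = 48/2929 ≈ 1.6388%

step 1 [1y] zero: DF = P = 4921/5000 ≈ 0.984200
step 2 [2y] bond c/1=29/400: DF=(4368211/4000000 − 29/400·(0.984200))/(1+29/400) = 9517/10000 ≈ 0.951700
step 3 [3y] swap r/1=925/28434: DF=(1 − 925/28434·(0.984200+0.951700))/(1+925/28434) = 363/400 ≈ 0.907500
step 4 [4y] swap r/1=1193/37241: DF=(1 − 1193/37241·(0.984200+0.951700+0.907500))/(1+1193/37241) = 8807/10000 ≈ 0.880700
step 5 [5y] swap r/1=1213/46028: DF=(1 − 1213/46028·(0.984200+0.951700+0.907500+0.880700))/(1+1213/46028) = 8787/10000 ≈ 0.878700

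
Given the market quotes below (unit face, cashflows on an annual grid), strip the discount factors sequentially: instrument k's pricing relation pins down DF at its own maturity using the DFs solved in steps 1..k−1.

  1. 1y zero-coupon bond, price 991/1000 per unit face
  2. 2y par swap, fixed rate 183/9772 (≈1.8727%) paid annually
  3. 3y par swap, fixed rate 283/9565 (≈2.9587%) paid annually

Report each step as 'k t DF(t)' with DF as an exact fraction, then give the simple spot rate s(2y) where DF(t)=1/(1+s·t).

step 1 [1y] zero: DF = P = 991/1000 ≈ 0.991000
step 2 [2y] swap r/1=183/9772: DF=(1 − 183/9772·(0.991000))/(1+183/9772) = 4817/5000 ≈ 0.963400
step 3 [3y] swap r/1=283/9565: DF=(1 − 283/9565·(0.991000+0.963400))/(1+283/9565) = 9151/10000 ≈ 0.915100

1 1 991/1000
2 2 4817/5000
3 3 9151/10000
s(2y) = (1/(4817/5000) − 1)/(2) = 183/9634 ≈ 1.8995%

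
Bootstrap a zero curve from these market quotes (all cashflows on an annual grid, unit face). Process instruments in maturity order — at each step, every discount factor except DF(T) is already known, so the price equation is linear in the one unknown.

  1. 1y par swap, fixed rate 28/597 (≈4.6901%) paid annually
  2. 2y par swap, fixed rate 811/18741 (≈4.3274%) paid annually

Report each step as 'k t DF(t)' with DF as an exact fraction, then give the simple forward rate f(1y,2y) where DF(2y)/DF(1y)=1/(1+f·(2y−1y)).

1 1 597/625
2 2 9189/10000
f(1y,2y) = ((597/625)/(9189/10000) − 1)/(1) = 121/3063 ≈ 3.9504%

step 1 [1y] swap r/1=28/597: DF=(1 − 28/597·(0))/(1+28/597) = 597/625 ≈ 0.955200
step 2 [2y] swap r/1=811/18741: DF=(1 − 811/18741·(0.955200))/(1+811/18741) = 9189/10000 ≈ 0.918900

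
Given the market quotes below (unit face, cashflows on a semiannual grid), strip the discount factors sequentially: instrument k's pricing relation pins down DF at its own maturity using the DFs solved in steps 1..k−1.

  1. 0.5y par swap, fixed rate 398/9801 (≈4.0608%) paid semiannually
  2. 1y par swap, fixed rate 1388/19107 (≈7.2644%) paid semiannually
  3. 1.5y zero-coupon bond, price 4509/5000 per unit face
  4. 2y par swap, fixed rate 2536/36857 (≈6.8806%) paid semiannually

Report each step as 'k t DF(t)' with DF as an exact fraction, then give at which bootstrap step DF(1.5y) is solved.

step 1 [0.5y] swap r/2=199/9801: DF=(1 − 199/9801·(0))/(1+199/9801) = 9801/10000 ≈ 0.980100
step 2 [1y] swap r/2=694/19107: DF=(1 − 694/19107·(0.980100))/(1+694/19107) = 4653/5000 ≈ 0.930600
step 3 [1.5y] zero: DF = P = 4509/5000 ≈ 0.901800
step 4 [2y] swap r/2=1268/36857: DF=(1 − 1268/36857·(0.980100+0.930600+0.901800))/(1+1268/36857) = 2183/2500 ≈ 0.873200

1 1/2 9801/10000
2 1 4653/5000
3 3/2 4509/5000
4 2 2183/2500
DF(1.5y) is solved at step 3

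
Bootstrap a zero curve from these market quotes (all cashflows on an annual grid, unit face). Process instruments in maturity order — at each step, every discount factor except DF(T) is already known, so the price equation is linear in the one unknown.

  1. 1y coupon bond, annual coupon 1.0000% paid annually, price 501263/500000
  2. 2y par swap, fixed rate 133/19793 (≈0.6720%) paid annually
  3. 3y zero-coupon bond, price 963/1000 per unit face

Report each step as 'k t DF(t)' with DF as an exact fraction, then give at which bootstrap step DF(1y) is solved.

step 1 [1y] bond c/1=1/100: DF=(501263/500000 − 1/100·(0))/(1+1/100) = 4963/5000 ≈ 0.992600
step 2 [2y] swap r/1=133/19793: DF=(1 − 133/19793·(0.992600))/(1+133/19793) = 9867/10000 ≈ 0.986700
step 3 [3y] zero: DF = P = 963/1000 ≈ 0.963000

1 1 4963/5000
2 2 9867/10000
3 3 963/1000
DF(1y) is solved at step 1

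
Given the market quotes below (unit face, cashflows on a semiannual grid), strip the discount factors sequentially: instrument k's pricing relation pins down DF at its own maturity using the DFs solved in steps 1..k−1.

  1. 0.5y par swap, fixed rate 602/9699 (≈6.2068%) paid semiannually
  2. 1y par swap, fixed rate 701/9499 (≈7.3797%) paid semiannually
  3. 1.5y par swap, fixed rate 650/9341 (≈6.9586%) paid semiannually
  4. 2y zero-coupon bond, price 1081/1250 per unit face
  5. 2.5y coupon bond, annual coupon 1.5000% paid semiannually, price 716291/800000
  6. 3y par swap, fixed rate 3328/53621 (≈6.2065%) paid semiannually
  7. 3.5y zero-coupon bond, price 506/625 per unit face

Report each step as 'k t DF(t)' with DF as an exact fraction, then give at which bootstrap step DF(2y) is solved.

step 1 [0.5y] swap r/2=301/9699: DF=(1 − 301/9699·(0))/(1+301/9699) = 9699/10000 ≈ 0.969900
step 2 [1y] swap r/2=701/18998: DF=(1 − 701/18998·(0.969900))/(1+701/18998) = 9299/10000 ≈ 0.929900
step 3 [1.5y] swap r/2=325/9341: DF=(1 − 325/9341·(0.969900+0.929900))/(1+325/9341) = 361/400 ≈ 0.902500
step 4 [2y] zero: DF = P = 1081/1250 ≈ 0.864800
step 5 [2.5y] bond c/2=3/400: DF=(716291/800000 − 3/400·(0.969900+0.929900+0.902500+0.864800))/(1+3/400) = 4307/5000 ≈ 0.861400
step 6 [3y] swap r/2=1664/53621: DF=(1 − 1664/53621·(0.969900+0.929900+0.902500+0.864800+0.861400))/(1+1664/53621) = 521/625 ≈ 0.833600
step 7 [3.5y] zero: DF = P = 506/625 ≈ 0.809600

1 1/2 9699/10000
2 1 9299/10000
3 3/2 361/400
4 2 1081/1250
5 5/2 4307/5000
6 3 521/625
7 7/2 506/625
DF(2y) is solved at step 4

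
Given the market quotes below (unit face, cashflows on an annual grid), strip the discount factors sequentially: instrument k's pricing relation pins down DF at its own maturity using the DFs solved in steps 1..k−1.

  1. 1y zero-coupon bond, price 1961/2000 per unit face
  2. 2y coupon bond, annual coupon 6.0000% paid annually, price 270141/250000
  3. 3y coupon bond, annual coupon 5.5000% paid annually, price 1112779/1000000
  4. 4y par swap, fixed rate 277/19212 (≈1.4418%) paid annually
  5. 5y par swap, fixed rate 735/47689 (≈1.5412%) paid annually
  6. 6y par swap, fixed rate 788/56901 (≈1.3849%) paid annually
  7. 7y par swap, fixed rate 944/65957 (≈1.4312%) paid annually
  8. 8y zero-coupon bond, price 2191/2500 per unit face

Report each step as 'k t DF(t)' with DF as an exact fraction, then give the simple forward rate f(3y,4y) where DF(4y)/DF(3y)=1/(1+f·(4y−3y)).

step 1 [1y] zero: DF = P = 1961/2000 ≈ 0.980500
step 2 [2y] bond c/1=3/50: DF=(270141/250000 − 3/50·(0.980500))/(1+3/50) = 9639/10000 ≈ 0.963900
step 3 [3y] bond c/1=11/200: DF=(1112779/1000000 − 11/200·(0.980500+0.963900))/(1+11/200) = 4767/5000 ≈ 0.953400
step 4 [4y] swap r/1=277/19212: DF=(1 − 277/19212·(0.980500+0.963900+0.953400))/(1+277/19212) = 4723/5000 ≈ 0.944600
step 5 [5y] swap r/1=735/47689: DF=(1 − 735/47689·(0.980500+0.963900+0.953400+0.944600))/(1+735/47689) = 1853/2000 ≈ 0.926500
step 6 [6y] swap r/1=788/56901: DF=(1 − 788/56901·(0.980500+0.963900+0.953400+0.944600+0.926500))/(1+788/56901) = 2303/2500 ≈ 0.921200
step 7 [7y] swap r/1=944/65957: DF=(1 − 944/65957·(0.980500+0.963900+0.953400+0.944600+0.926500+0.921200))/(1+944/65957) = 566/625 ≈ 0.905600
step 8 [8y] zero: DF = P = 2191/2500 ≈ 0.876400

1 1 1961/2000
2 2 9639/10000
3 3 4767/5000
4 4 4723/5000
5 5 1853/2000
6 6 2303/2500
7 7 566/625
8 8 2191/2500
f(3y,4y) = ((4767/5000)/(4723/5000) − 1)/(1) = 44/4723 ≈ 0.9316%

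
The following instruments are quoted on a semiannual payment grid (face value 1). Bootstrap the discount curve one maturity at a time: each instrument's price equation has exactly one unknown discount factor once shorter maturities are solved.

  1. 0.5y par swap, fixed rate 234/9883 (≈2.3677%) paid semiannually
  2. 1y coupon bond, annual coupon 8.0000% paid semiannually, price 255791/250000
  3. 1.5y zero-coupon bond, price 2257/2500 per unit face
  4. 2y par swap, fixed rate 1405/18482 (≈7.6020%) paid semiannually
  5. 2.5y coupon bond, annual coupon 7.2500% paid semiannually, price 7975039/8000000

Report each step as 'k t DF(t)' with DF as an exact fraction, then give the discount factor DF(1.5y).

1 1/2 9883/10000
2 1 4729/5000
3 3/2 2257/2500
4 2 1719/2000
5 5/2 8327/10000
DF(1.5y) = 2257/2500 ≈ 0.902800

step 1 [0.5y] swap r/2=117/9883: DF=(1 − 117/9883·(0))/(1+117/9883) = 9883/10000 ≈ 0.988300
step 2 [1y] bond c/2=1/25: DF=(255791/250000 − 1/25·(0.988300))/(1+1/25) = 4729/5000 ≈ 0.945800
step 3 [1.5y] zero: DF = P = 2257/2500 ≈ 0.902800
step 4 [2y] swap r/2=1405/36964: DF=(1 − 1405/36964·(0.988300+0.945800+0.902800))/(1+1405/36964) = 1719/2000 ≈ 0.859500
step 5 [2.5y] bond c/2=29/800: DF=(7975039/8000000 − 29/800·(0.988300+0.945800+0.902800+0.859500))/(1+29/800) = 8327/10000 ≈ 0.832700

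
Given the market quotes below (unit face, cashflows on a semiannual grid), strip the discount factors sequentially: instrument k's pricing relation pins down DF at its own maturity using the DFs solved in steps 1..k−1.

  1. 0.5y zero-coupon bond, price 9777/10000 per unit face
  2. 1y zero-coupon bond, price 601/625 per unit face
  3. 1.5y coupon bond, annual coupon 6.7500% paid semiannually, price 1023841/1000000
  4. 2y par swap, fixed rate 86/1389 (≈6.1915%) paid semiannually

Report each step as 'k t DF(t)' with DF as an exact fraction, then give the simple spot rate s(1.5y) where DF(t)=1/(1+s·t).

1 1/2 9777/10000
2 1 601/625
3 3/2 9271/10000
4 2 8839/10000
s(1.5y) = (1/(9271/10000) − 1)/(3/2) = 486/9271 ≈ 5.2422%

step 1 [0.5y] zero: DF = P = 9777/10000 ≈ 0.977700
step 2 [1y] zero: DF = P = 601/625 ≈ 0.961600
step 3 [1.5y] bond c/2=27/800: DF=(1023841/1000000 − 27/800·(0.977700+0.961600))/(1+27/800) = 9271/10000 ≈ 0.927100
step 4 [2y] swap r/2=43/1389: DF=(1 − 43/1389·(0.977700+0.961600+0.927100))/(1+43/1389) = 8839/10000 ≈ 0.883900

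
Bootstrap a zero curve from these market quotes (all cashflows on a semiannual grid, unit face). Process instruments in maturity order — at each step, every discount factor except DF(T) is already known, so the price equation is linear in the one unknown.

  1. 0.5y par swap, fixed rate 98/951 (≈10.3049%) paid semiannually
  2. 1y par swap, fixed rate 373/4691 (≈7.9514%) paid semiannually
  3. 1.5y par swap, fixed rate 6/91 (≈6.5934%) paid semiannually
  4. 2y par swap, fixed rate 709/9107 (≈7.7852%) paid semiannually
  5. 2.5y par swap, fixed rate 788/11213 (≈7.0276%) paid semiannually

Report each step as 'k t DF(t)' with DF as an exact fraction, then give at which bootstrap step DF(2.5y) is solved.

1 1/2 951/1000
2 1 4627/5000
3 3/2 4541/5000
4 2 4291/5000
5 5/2 1053/1250
DF(2.5y) is solved at step 5

step 1 [0.5y] swap r/2=49/951: DF=(1 − 49/951·(0))/(1+49/951) = 951/1000 ≈ 0.951000
step 2 [1y] swap r/2=373/9382: DF=(1 − 373/9382·(0.951000))/(1+373/9382) = 4627/5000 ≈ 0.925400
step 3 [1.5y] swap r/2=3/91: DF=(1 − 3/91·(0.951000+0.925400))/(1+3/91) = 4541/5000 ≈ 0.908200
step 4 [2y] swap r/2=709/18214: DF=(1 − 709/18214·(0.951000+0.925400+0.908200))/(1+709/18214) = 4291/5000 ≈ 0.858200
step 5 [2.5y] swap r/2=394/11213: DF=(1 − 394/11213·(0.951000+0.925400+0.908200+0.858200))/(1+394/11213) = 1053/1250 ≈ 0.842400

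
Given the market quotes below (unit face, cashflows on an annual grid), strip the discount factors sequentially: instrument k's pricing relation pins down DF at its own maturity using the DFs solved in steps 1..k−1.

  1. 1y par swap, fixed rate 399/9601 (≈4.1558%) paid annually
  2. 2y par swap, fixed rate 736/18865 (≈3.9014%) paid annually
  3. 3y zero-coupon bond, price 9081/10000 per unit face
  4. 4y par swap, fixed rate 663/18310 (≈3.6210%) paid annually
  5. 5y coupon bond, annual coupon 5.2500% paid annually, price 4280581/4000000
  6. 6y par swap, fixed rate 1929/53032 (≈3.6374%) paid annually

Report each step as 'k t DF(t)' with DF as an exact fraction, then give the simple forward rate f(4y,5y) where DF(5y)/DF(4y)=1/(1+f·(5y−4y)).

1 1 9601/10000
2 2 579/625
3 3 9081/10000
4 4 4337/5000
5 5 8341/10000
6 6 8071/10000
f(4y,5y) = ((4337/5000)/(8341/10000) − 1)/(1) = 333/8341 ≈ 3.9923%

step 1 [1y] swap r/1=399/9601: DF=(1 − 399/9601·(0))/(1+399/9601) = 9601/10000 ≈ 0.960100
step 2 [2y] swap r/1=736/18865: DF=(1 − 736/18865·(0.960100))/(1+736/18865) = 579/625 ≈ 0.926400
step 3 [3y] zero: DF = P = 9081/10000 ≈ 0.908100
step 4 [4y] swap r/1=663/18310: DF=(1 − 663/18310·(0.960100+0.926400+0.908100))/(1+663/18310) = 4337/5000 ≈ 0.867400
step 5 [5y] bond c/1=21/400: DF=(4280581/4000000 − 21/400·(0.960100+0.926400+0.908100+0.867400))/(1+21/400) = 8341/10000 ≈ 0.834100
step 6 [6y] swap r/1=1929/53032: DF=(1 − 1929/53032·(0.960100+0.926400+0.908100+0.867400+0.834100))/(1+1929/53032) = 8071/10000 ≈ 0.807100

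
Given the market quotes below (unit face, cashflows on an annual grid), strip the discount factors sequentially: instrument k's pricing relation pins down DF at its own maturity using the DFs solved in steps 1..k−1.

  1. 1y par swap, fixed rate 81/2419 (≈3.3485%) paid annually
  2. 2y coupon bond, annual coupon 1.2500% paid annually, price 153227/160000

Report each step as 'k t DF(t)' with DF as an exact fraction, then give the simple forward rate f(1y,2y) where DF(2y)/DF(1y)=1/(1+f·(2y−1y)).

step 1 [1y] swap r/1=81/2419: DF=(1 − 81/2419·(0))/(1+81/2419) = 2419/2500 ≈ 0.967600
step 2 [2y] bond c/1=1/80: DF=(153227/160000 − 1/80·(0.967600))/(1+1/80) = 9339/10000 ≈ 0.933900

1 1 2419/2500
2 2 9339/10000
f(1y,2y) = ((2419/2500)/(9339/10000) − 1)/(1) = 337/9339 ≈ 3.6085%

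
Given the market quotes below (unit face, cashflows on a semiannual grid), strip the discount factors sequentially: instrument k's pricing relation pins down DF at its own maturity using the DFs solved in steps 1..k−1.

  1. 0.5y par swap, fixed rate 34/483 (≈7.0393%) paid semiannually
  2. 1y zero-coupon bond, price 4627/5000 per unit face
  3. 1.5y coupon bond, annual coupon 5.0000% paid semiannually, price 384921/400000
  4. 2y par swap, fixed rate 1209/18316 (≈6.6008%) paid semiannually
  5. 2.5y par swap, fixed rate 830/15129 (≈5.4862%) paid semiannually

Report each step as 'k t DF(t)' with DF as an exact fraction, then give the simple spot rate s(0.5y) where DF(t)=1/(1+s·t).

step 1 [0.5y] swap r/2=17/483: DF=(1 − 17/483·(0))/(1+17/483) = 483/500 ≈ 0.966000
step 2 [1y] zero: DF = P = 4627/5000 ≈ 0.925400
step 3 [1.5y] bond c/2=1/40: DF=(384921/400000 − 1/40·(0.966000+0.925400))/(1+1/40) = 8927/10000 ≈ 0.892700
step 4 [2y] swap r/2=1209/36632: DF=(1 − 1209/36632·(0.966000+0.925400+0.892700))/(1+1209/36632) = 8791/10000 ≈ 0.879100
step 5 [2.5y] swap r/2=415/15129: DF=(1 − 415/15129·(0.966000+0.925400+0.892700+0.879100))/(1+415/15129) = 1751/2000 ≈ 0.875500

1 1/2 483/500
2 1 4627/5000
3 3/2 8927/10000
4 2 8791/10000
5 5/2 1751/2000
s(0.5y) = (1/(483/500) − 1)/(1/2) = 34/483 ≈ 7.0393%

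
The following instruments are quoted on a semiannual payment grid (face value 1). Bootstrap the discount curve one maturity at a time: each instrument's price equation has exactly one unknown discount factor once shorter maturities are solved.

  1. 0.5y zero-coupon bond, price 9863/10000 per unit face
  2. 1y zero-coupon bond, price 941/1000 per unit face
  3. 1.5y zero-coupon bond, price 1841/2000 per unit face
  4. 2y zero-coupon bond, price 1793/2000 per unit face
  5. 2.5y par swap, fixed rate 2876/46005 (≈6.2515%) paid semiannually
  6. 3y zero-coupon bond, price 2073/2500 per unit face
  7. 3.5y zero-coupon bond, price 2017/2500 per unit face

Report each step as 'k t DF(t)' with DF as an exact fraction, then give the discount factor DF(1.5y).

step 1 [0.5y] zero: DF = P = 9863/10000 ≈ 0.986300
step 2 [1y] zero: DF = P = 941/1000 ≈ 0.941000
step 3 [1.5y] zero: DF = P = 1841/2000 ≈ 0.920500
step 4 [2y] zero: DF = P = 1793/2000 ≈ 0.896500
step 5 [2.5y] swap r/2=1438/46005: DF=(1 − 1438/46005·(0.986300+0.941000+0.920500+0.896500))/(1+1438/46005) = 4281/5000 ≈ 0.856200
step 6 [3y] zero: DF = P = 2073/2500 ≈ 0.829200
step 7 [3.5y] zero: DF = P = 2017/2500 ≈ 0.806800

1 1/2 9863/10000
2 1 941/1000
3 3/2 1841/2000
4 2 1793/2000
5 5/2 4281/5000
6 3 2073/2500
7 7/2 2017/2500
DF(1.5y) = 1841/2000 ≈ 0.920500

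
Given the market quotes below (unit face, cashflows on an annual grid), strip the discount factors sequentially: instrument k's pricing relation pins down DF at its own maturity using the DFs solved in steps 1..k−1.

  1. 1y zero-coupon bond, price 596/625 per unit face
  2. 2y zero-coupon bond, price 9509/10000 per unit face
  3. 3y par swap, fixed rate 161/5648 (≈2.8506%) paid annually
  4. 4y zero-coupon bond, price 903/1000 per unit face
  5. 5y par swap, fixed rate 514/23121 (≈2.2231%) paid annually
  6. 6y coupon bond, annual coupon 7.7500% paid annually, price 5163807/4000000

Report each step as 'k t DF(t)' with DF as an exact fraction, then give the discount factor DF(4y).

step 1 [1y] zero: DF = P = 596/625 ≈ 0.953600
step 2 [2y] zero: DF = P = 9509/10000 ≈ 0.950900
step 3 [3y] swap r/1=161/5648: DF=(1 − 161/5648·(0.953600+0.950900))/(1+161/5648) = 1839/2000 ≈ 0.919500
step 4 [4y] zero: DF = P = 903/1000 ≈ 0.903000
step 5 [5y] swap r/1=514/23121: DF=(1 − 514/23121·(0.953600+0.950900+0.919500+0.903000))/(1+514/23121) = 2243/2500 ≈ 0.897200
step 6 [6y] bond c/1=31/400: DF=(5163807/4000000 − 31/400·(0.953600+0.950900+0.919500+0.903000+0.897200))/(1+31/400) = 1731/2000 ≈ 0.865500

1 1 596/625
2 2 9509/10000
3 3 1839/2000
4 4 903/1000
5 5 2243/2500
6 6 1731/2000
DF(4y) = 903/1000 ≈ 0.903000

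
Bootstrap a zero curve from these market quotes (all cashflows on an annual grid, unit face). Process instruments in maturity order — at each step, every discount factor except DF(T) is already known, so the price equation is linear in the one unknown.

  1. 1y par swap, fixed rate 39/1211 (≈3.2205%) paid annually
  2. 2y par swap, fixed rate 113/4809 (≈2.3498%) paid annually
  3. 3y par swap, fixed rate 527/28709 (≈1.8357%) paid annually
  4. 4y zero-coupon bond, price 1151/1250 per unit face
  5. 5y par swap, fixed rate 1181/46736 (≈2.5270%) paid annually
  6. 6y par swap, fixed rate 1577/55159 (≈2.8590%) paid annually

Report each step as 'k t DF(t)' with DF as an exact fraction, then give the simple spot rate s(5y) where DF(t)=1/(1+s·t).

step 1 [1y] swap r/1=39/1211: DF=(1 − 39/1211·(0))/(1+39/1211) = 1211/1250 ≈ 0.968800
step 2 [2y] swap r/1=113/4809: DF=(1 − 113/4809·(0.968800))/(1+113/4809) = 2387/2500 ≈ 0.954800
step 3 [3y] swap r/1=527/28709: DF=(1 − 527/28709·(0.968800+0.954800))/(1+527/28709) = 9473/10000 ≈ 0.947300
step 4 [4y] zero: DF = P = 1151/1250 ≈ 0.920800
step 5 [5y] swap r/1=1181/46736: DF=(1 − 1181/46736·(0.968800+0.954800+0.947300+0.920800))/(1+1181/46736) = 8819/10000 ≈ 0.881900
step 6 [6y] swap r/1=1577/55159: DF=(1 − 1577/55159·(0.968800+0.954800+0.947300+0.920800+0.881900))/(1+1577/55159) = 8423/10000 ≈ 0.842300

1 1 1211/1250
2 2 2387/2500
3 3 9473/10000
4 4 1151/1250
5 5 8819/10000
6 6 8423/10000
s(5y) = (1/(8819/10000) − 1)/(5) = 1181/44095 ≈ 2.6783%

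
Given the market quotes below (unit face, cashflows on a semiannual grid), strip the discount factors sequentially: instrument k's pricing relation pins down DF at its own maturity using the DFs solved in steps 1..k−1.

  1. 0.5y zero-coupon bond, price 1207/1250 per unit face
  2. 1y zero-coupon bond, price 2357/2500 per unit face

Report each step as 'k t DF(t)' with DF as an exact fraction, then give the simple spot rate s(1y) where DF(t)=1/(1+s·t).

1 1/2 1207/1250
2 1 2357/2500
s(1y) = (1/(2357/2500) − 1)/(1) = 143/2357 ≈ 6.0670%

step 1 [0.5y] zero: DF = P = 1207/1250 ≈ 0.965600
step 2 [1y] zero: DF = P = 2357/2500 ≈ 0.942800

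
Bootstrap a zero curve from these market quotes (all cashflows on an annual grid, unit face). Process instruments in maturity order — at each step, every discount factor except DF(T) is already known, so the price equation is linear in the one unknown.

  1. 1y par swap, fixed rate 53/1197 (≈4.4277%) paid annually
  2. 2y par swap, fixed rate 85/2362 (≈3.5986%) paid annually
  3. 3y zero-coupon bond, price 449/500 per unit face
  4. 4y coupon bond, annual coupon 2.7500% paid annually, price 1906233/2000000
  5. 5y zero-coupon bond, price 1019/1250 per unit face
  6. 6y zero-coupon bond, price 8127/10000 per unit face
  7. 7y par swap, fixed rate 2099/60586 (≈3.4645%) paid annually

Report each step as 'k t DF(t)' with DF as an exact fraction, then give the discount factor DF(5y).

step 1 [1y] swap r/1=53/1197: DF=(1 − 53/1197·(0))/(1+53/1197) = 1197/1250 ≈ 0.957600
step 2 [2y] swap r/1=85/2362: DF=(1 − 85/2362·(0.957600))/(1+85/2362) = 233/250 ≈ 0.932000
step 3 [3y] zero: DF = P = 449/500 ≈ 0.898000
step 4 [4y] bond c/1=11/400: DF=(1906233/2000000 − 11/400·(0.957600+0.932000+0.898000))/(1+11/400) = 853/1000 ≈ 0.853000
step 5 [5y] zero: DF = P = 1019/1250 ≈ 0.815200
step 6 [6y] zero: DF = P = 8127/10000 ≈ 0.812700
step 7 [7y] swap r/1=2099/60586: DF=(1 − 2099/60586·(0.957600+0.932000+0.898000+0.853000+0.815200+0.812700))/(1+2099/60586) = 7901/10000 ≈ 0.790100

1 1 1197/1250
2 2 233/250
3 3 449/500
4 4 853/1000
5 5 1019/1250
6 6 8127/10000
7 7 7901/10000
DF(5y) = 1019/1250 ≈ 0.815200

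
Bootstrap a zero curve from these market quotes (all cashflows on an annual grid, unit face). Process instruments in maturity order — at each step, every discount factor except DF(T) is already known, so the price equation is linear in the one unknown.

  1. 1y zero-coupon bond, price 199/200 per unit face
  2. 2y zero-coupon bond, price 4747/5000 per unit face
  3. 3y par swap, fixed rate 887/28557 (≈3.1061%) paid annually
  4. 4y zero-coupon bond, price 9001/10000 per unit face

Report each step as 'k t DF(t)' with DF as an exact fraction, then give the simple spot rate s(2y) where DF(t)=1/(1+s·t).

step 1 [1y] zero: DF = P = 199/200 ≈ 0.995000
step 2 [2y] zero: DF = P = 4747/5000 ≈ 0.949400
step 3 [3y] swap r/1=887/28557: DF=(1 − 887/28557·(0.995000+0.949400))/(1+887/28557) = 9113/10000 ≈ 0.911300
step 4 [4y] zero: DF = P = 9001/10000 ≈ 0.900100

1 1 199/200
2 2 4747/5000
3 3 9113/10000
4 4 9001/10000
s(2y) = (1/(4747/5000) − 1)/(2) = 253/9494 ≈ 2.6648%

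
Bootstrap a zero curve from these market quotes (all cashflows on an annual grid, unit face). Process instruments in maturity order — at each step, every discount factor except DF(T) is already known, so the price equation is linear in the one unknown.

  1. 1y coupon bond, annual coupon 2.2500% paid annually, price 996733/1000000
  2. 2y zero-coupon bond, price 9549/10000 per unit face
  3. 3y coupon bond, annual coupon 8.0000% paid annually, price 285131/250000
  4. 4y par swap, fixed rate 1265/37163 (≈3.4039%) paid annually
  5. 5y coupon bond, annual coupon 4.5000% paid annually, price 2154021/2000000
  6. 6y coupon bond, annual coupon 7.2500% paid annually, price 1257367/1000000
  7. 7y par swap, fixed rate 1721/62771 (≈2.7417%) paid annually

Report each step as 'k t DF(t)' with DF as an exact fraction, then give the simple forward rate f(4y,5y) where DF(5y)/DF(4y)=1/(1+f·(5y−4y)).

step 1 [1y] bond c/1=9/400: DF=(996733/1000000 − 9/400·(0))/(1+9/400) = 2437/2500 ≈ 0.974800
step 2 [2y] zero: DF = P = 9549/10000 ≈ 0.954900
step 3 [3y] bond c/1=2/25: DF=(285131/250000 − 2/25·(0.974800+0.954900))/(1+2/25) = 9131/10000 ≈ 0.913100
step 4 [4y] swap r/1=1265/37163: DF=(1 − 1265/37163·(0.974800+0.954900+0.913100))/(1+1265/37163) = 1747/2000 ≈ 0.873500
step 5 [5y] bond c/1=9/200: DF=(2154021/2000000 − 9/200·(0.974800+0.954900+0.913100+0.873500))/(1+9/200) = 4353/5000 ≈ 0.870600
step 6 [6y] bond c/1=29/400: DF=(1257367/1000000 − 29/400·(0.974800+0.954900+0.913100+0.873500+0.870600))/(1+29/400) = 8623/10000 ≈ 0.862300
step 7 [7y] swap r/1=1721/62771: DF=(1 − 1721/62771·(0.974800+0.954900+0.913100+0.873500+0.870600+0.862300))/(1+1721/62771) = 8279/10000 ≈ 0.827900

1 1 2437/2500
2 2 9549/10000
3 3 9131/10000
4 4 1747/2000
5 5 4353/5000
6 6 8623/10000
7 7 8279/10000
f(4y,5y) = ((1747/2000)/(4353/5000) − 1)/(1) = 29/8706 ≈ 0.3331%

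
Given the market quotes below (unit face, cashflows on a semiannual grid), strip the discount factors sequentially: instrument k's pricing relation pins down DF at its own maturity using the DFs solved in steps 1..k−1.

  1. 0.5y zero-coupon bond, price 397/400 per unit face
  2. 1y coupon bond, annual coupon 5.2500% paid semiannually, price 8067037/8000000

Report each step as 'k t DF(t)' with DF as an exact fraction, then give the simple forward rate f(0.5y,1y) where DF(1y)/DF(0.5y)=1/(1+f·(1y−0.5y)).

1 1/2 397/400
2 1 2393/2500
f(0.5y,1y) = ((397/400)/(2393/2500) − 1)/(1/2) = 353/4786 ≈ 7.3757%

step 1 [0.5y] zero: DF = P = 397/400 ≈ 0.992500
step 2 [1y] bond c/2=21/800: DF=(8067037/8000000 − 21/800·(0.992500))/(1+21/800) = 2393/2500 ≈ 0.957200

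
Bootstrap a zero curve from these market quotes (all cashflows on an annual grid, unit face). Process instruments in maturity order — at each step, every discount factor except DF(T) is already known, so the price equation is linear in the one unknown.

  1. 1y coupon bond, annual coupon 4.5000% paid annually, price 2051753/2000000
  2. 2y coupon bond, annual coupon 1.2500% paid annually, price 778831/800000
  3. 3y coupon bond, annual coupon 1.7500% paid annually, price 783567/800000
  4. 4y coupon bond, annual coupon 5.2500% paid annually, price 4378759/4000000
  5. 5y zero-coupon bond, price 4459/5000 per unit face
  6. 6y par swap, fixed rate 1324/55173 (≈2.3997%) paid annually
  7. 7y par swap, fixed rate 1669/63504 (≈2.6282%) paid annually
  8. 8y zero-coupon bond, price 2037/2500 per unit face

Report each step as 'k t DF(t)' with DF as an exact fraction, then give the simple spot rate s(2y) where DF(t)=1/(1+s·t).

1 1 9817/10000
2 2 4747/5000
3 3 4647/5000
4 4 4487/5000
5 5 4459/5000
6 6 2169/2500
7 7 8331/10000
8 8 2037/2500
s(2y) = (1/(4747/5000) − 1)/(2) = 253/9494 ≈ 2.6648%

step 1 [1y] bond c/1=9/200: DF=(2051753/2000000 − 9/200·(0))/(1+9/200) = 9817/10000 ≈ 0.981700
step 2 [2y] bond c/1=1/80: DF=(778831/800000 − 1/80·(0.981700))/(1+1/80) = 4747/5000 ≈ 0.949400
step 3 [3y] bond c/1=7/400: DF=(783567/800000 − 7/400·(0.981700+0.949400))/(1+7/400) = 4647/5000 ≈ 0.929400
step 4 [4y] bond c/1=21/400: DF=(4378759/4000000 − 21/400·(0.981700+0.949400+0.929400))/(1+21/400) = 4487/5000 ≈ 0.897400
step 5 [5y] zero: DF = P = 4459/5000 ≈ 0.891800
step 6 [6y] swap r/1=1324/55173: DF=(1 − 1324/55173·(0.981700+0.949400+0.929400+0.897400+0.891800))/(1+1324/55173) = 2169/2500 ≈ 0.867600
step 7 [7y] swap r/1=1669/63504: DF=(1 − 1669/63504·(0.981700+0.949400+0.929400+0.897400+0.891800+0.867600))/(1+1669/63504) = 8331/10000 ≈ 0.833100
step 8 [8y] zero: DF = P = 2037/2500 ≈ 0.814800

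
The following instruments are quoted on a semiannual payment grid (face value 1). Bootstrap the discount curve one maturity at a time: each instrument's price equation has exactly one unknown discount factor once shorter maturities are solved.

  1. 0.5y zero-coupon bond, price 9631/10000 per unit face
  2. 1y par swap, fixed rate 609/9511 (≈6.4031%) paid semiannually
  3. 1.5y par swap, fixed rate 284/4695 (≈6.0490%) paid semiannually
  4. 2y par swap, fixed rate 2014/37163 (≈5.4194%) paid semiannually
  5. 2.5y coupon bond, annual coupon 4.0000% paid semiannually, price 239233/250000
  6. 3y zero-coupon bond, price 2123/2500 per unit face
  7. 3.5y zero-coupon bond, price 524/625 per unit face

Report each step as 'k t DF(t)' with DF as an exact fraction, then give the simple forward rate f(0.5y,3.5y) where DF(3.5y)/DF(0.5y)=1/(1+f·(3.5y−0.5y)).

step 1 [0.5y] zero: DF = P = 9631/10000 ≈ 0.963100
step 2 [1y] swap r/2=609/19022: DF=(1 − 609/19022·(0.963100))/(1+609/19022) = 9391/10000 ≈ 0.939100
step 3 [1.5y] swap r/2=142/4695: DF=(1 − 142/4695·(0.963100+0.939100))/(1+142/4695) = 2287/2500 ≈ 0.914800
step 4 [2y] swap r/2=1007/37163: DF=(1 − 1007/37163·(0.963100+0.939100+0.914800))/(1+1007/37163) = 8993/10000 ≈ 0.899300
step 5 [2.5y] bond c/2=1/50: DF=(239233/250000 − 1/50·(0.963100+0.939100+0.914800+0.899300))/(1+1/50) = 8653/10000 ≈ 0.865300
step 6 [3y] zero: DF = P = 2123/2500 ≈ 0.849200
step 7 [3.5y] zero: DF = P = 524/625 ≈ 0.838400

1 1/2 9631/10000
2 1 9391/10000
3 3/2 2287/2500
4 2 8993/10000
5 5/2 8653/10000
6 3 2123/2500
7 7/2 524/625
f(0.5y,3.5y) = ((9631/10000)/(524/625) − 1)/(3) = 1247/25152 ≈ 4.9579%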